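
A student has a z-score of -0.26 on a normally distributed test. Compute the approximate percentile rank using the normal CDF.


CDF(z) = 0.5 * (1 + erf(z/sqrt(2)))
erf(-0.1838) = -0.2051
CDF = 0.3974
Percentile rank = 0.3974 * 100 = 39.74

39.74


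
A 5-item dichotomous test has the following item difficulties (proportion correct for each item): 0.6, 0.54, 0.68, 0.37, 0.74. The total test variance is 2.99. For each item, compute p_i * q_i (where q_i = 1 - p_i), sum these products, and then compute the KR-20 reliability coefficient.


For each item, compute p_i * q_i:
  Item 1: 0.6 * 0.4 = 0.24
  Item 2: 0.54 * 0.46 = 0.2484
  Item 3: 0.68 * 0.32 = 0.2176
  Item 4: 0.37 * 0.63 = 0.2331
  Item 5: 0.74 * 0.26 = 0.1924
Sum(p_i * q_i) = 0.24 + 0.2484 + 0.2176 + 0.2331 + 0.1924 = 1.1315
KR-20 = (k/(k-1)) * (1 - Sum(p_i*q_i) / Var_total)
= (5/4) * (1 - 1.1315/2.99)
= 1.25 * 0.6216
KR-20 = 0.777

0.777


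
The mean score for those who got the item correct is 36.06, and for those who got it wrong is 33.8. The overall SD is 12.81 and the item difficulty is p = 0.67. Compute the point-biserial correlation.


q = 1 - p = 0.33
rpb = ((M1 - M0) / SD) * sqrt(p * q)
rpb = ((36.06 - 33.8) / 12.81) * sqrt(0.67 * 0.33)
rpb = 0.083

0.083


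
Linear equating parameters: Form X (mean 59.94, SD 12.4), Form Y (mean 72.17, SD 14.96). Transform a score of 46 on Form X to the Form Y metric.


slope = SD_Y / SD_X = 14.96 / 12.4 ~ 1.2065
intercept = mean_Y - slope * mean_X = 72.17 - (14.96 / 12.4) * 59.94 ~ -0.1447
Y = slope * X + intercept. To avoid rounding drift from the rounded slope/intercept, evaluate the equivalent form Y = mean_Y + SD_Y * (X - mean_X) / SD_X at full precision:
Y = 72.17 + 14.96 * (46 - 59.94) / 12.4
Y = 72.17 - 14.96 * 13.94 / 12.4
Y = 72.17 - 208.5424 / 12.4
Y = 72.17 - 16.8179
Y = 55.3521

55.3521


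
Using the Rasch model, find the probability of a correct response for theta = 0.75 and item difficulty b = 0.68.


theta - b = 0.75 - 0.68 = 0.07
exp(-(theta - b)) = exp(-0.07) = 0.9324
P = 1 / (1 + 0.9324)
P = 0.5175

0.5175


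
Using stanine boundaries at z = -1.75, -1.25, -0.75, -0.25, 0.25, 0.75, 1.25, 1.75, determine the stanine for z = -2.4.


Stanine boundaries: [-1.75, -1.25, -0.75, -0.25, 0.25, 0.75, 1.25, 1.75]
z = -2.4
Check each boundary:
  z < -1.75
  z < -1.25
  z < -0.75
  z < -0.25
  z < 0.25
  z < 0.75
  z < 1.25
  z < 1.75
Highest qualifying boundary gives stanine = 1

1


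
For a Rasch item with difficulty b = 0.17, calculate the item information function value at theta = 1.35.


P = 1/(1+exp(-(1.35-0.17))) = 0.7649
I = P*(1-P) = 0.7649 * 0.2351
I = 0.1798

0.1798


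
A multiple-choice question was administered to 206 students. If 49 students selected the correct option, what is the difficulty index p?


Item difficulty p = number correct / total examinees
p = 49 / 206
p = 0.2379

0.2379


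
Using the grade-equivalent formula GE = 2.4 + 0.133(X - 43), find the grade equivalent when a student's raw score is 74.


raw - median = 74 - 43 = 31
slope * diff = 0.133 * 31 = 4.123
GE = 2.4 + 4.123
GE = 6.523

6.523


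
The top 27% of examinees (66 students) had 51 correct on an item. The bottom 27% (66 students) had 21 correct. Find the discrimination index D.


p_upper = 51/66 = 0.7727
p_lower = 21/66 = 0.3182
D = 0.7727 - 0.3182 = 0.4545

0.4545


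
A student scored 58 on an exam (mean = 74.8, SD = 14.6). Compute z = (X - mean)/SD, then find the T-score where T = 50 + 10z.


z = (X - mean) / SD = (58 - 74.8) / 14.6
z = -16.8 / 14.6
z = -1.1507
T-score = T = 50 + 10z
Carry z at full precision (z = -16.8 / 14.6) into the conversion:
T-score = 50 + 10 * (-16.8 / 14.6) = 50 + -168 / 14.6
T-score = 50 + -11.5068
T-score = 38.4932

38.4932


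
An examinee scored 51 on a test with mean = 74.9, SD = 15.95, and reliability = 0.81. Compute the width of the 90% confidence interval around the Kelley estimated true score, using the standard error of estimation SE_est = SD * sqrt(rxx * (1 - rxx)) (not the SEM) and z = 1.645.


True score estimate = 0.81*51 + 0.19*74.9 = 55.541
SE_est = SD * sqrt(rxx * (1 - rxx)) = 15.95 * sqrt(0.81 * 0.19) = 15.95 * sqrt(0.1539) = 6.257199
CI = T_est +/- z * SE_est, so width = 2 * z * SE_est = 2 * 1.645 * 6.257199
Width = 20.5862

20.5862


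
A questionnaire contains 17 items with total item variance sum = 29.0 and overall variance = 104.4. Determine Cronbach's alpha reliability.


alpha = (k/(k-1)) * (1 - sum(si^2)/s_total^2)
= (17/16) * (1 - 29.0/104.4)
alpha = 0.7674

0.7674


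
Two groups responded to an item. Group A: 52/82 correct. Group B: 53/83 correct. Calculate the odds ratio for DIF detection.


Odds_A = 52/30 = 1.7333
Odds_B = 53/30 = 1.7667
OR = Odds_A / Odds_B = 1.7333 / 1.7667
Exactly, OR = (52 * 30) / (30 * 53) = 1560 / 1590
OR = 0.9811

0.9811


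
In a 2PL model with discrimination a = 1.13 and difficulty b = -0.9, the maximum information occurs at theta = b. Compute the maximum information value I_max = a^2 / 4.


For 2PL, max info at theta = b = -0.9
I_max = a^2 / 4 = 1.13^2 / 4
= 1.2769 / 4
I_max = 0.3192

0.3192


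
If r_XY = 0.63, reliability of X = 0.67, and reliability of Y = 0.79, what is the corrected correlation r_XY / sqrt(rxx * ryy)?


r_corrected = rxy / sqrt(rxx * ryy)
= 0.63 / sqrt(0.67 * 0.79)
= 0.63 / sqrt(0.5293)
= 0.63 / 0.72753
r_corrected = 0.8659

0.8659


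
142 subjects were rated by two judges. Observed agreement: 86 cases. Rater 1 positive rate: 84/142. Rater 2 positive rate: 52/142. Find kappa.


P_o = 86/142 = 0.605634
P_e = (84*52 + 58*90) / 20164 = 0.475501
kappa = (P_o - P_e) / (1 - P_e)
kappa = (0.605634 - 0.475501) / (1 - 0.475501)
kappa = 0.2481

0.2481


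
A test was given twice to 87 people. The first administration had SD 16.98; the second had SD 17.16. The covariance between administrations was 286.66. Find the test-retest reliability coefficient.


r = cov(X,Y) / (SD_X * SD_Y)
r = 286.66 / (16.98 * 17.16)
r = 286.66 / 291.3768
r = 0.9838

0.9838


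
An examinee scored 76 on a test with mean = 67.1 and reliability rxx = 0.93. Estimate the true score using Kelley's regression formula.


T_est = rxx * X + (1 - rxx) * mean
T_est = 0.93 * 76 + 0.07 * 67.1
T_est = 70.68 + 4.697
T_est = 75.377

75.377


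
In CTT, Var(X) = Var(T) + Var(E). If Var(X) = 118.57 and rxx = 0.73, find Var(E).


var_true = rxx * var_obs = 0.73 * 118.57 = 86.5561
var_error = var_obs - var_true
var_error = 118.57 - 86.5561
var_error = 32.0139

32.0139


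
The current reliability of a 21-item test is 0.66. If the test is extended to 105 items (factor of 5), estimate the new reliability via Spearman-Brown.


r_new = (n * rxx) / (1 + (n-1) * rxx)
r_new = (5 * 0.66) / (1 + 4 * 0.66)
r_new = 3.3 / 3.64
r_new = 0.9066

0.9066


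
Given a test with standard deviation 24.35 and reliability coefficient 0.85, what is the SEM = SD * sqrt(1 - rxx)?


SEM = SD * sqrt(1 - rxx)
SEM = 24.35 * sqrt(1 - 0.85)
SEM = 24.35 * sqrt(0.15) = 24.35 * 0.387298
SEM = 9.4307

9.4307


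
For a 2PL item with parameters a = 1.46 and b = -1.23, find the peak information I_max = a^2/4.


For 2PL, max info at theta = b = -1.23
I_max = a^2 / 4 = 1.46^2 / 4
= 2.1316 / 4
I_max = 0.5329

0.5329


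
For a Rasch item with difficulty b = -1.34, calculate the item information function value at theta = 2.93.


P = 1/(1+exp(-(2.93--1.34))) = 0.9862
I = P*(1-P) = 0.9862 * 0.0138
I = 0.0136

0.0136


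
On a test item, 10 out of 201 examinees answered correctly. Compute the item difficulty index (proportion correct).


Item difficulty p = number correct / total examinees
p = 10 / 201
p = 0.0498

0.0498


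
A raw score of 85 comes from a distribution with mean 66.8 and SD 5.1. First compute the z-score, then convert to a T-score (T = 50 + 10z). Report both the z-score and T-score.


z = (X - mean) / SD = (85 - 66.8) / 5.1
z = 18.2 / 5.1
z = 3.5686
T-score = T = 50 + 10z
Carry z at full precision (z = 18.2 / 5.1) into the conversion:
T-score = 50 + 10 * (18.2 / 5.1) = 50 + 182 / 5.1
T-score = 50 + 35.6863
T-score = 85.6863

85.6863


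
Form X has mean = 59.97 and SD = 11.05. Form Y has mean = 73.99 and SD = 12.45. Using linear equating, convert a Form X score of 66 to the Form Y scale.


slope = SD_Y / SD_X = 12.45 / 11.05 ~ 1.1267
intercept = mean_Y - slope * mean_X = 73.99 - (12.45 / 11.05) * 59.97 ~ 6.422
Y = slope * X + intercept. To avoid rounding drift from the rounded slope/intercept, evaluate the equivalent form Y = mean_Y + SD_Y * (X - mean_X) / SD_X at full precision:
Y = 73.99 + 12.45 * (66 - 59.97) / 11.05
Y = 73.99 + 12.45 * 6.03 / 11.05
Y = 73.99 + 75.0735 / 11.05
Y = 73.99 + 6.794
Y = 80.784

80.784


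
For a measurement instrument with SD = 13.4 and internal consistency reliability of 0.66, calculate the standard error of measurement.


SEM = SD * sqrt(1 - rxx)
SEM = 13.4 * sqrt(1 - 0.66)
SEM = 13.4 * sqrt(0.34) = 13.4 * 0.583095
SEM = 7.8135

7.8135


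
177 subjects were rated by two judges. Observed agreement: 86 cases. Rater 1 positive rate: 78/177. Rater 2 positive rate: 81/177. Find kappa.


P_o = 86/177 = 0.485876
P_e = (78*81 + 99*96) / 31329 = 0.505027
kappa = (P_o - P_e) / (1 - P_e)
kappa = (0.485876 - 0.505027) / (1 - 0.505027)
kappa = -0.0387

-0.0387


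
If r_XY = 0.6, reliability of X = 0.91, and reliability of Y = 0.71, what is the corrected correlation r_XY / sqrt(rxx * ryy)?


r_corrected = rxy / sqrt(rxx * ryy)
= 0.6 / sqrt(0.91 * 0.71)
= 0.6 / sqrt(0.6461)
= 0.6 / 0.803803
r_corrected = 0.7465

0.7465


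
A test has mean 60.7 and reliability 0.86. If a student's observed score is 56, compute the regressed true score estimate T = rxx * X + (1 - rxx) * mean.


T_est = rxx * X + (1 - rxx) * mean
T_est = 0.86 * 56 + 0.14 * 60.7
T_est = 48.16 + 8.498
T_est = 56.658

56.658


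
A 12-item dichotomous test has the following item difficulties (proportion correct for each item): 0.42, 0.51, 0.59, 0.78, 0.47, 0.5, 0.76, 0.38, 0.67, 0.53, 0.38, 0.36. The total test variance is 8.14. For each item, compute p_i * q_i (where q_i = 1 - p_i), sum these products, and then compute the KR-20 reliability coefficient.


For each item, compute p_i * q_i:
  Item 1: 0.42 * 0.58 = 0.2436
  Item 2: 0.51 * 0.49 = 0.2499
  Item 3: 0.59 * 0.41 = 0.2419
  Item 4: 0.78 * 0.22 = 0.1716
  Item 5: 0.47 * 0.53 = 0.2491
  Item 6: 0.5 * 0.5 = 0.25
  Item 7: 0.76 * 0.24 = 0.1824
  Item 8: 0.38 * 0.62 = 0.2356
  Item 9: 0.67 * 0.33 = 0.2211
  Item 10: 0.53 * 0.47 = 0.2491
  Item 11: 0.38 * 0.62 = 0.2356
  Item 12: 0.36 * 0.64 = 0.2304
Sum(p_i * q_i) = 0.2436 + 0.2499 + 0.2419 + 0.1716 + 0.2491 + 0.25 + 0.1824 + 0.2356 + 0.2211 + 0.2491 + 0.2356 + 0.2304 = 2.7603
KR-20 = (k/(k-1)) * (1 - Sum(p_i*q_i) / Var_total)
= (12/11) * (1 - 2.7603/8.14)
= 1.0909 * 0.6609
KR-20 = 0.721

0.721


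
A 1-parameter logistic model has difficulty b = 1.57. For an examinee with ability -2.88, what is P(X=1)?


theta - b = -2.88 - 1.57 = -4.45
exp(-(theta - b)) = exp(4.45) = 85.6269
P = 1 / (1 + 85.6269)
P = 0.0115

0.0115


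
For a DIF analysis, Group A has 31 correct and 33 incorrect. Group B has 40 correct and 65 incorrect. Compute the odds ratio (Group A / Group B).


Odds_A = 31/33 = 0.9394
Odds_B = 40/65 = 0.6154
OR = Odds_A / Odds_B = 0.9394 / 0.6154
Exactly, OR = (31 * 65) / (33 * 40) = 2015 / 1320
OR = 1.5265

1.5265


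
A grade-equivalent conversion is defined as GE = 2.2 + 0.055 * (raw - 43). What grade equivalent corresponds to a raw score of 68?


raw - median = 68 - 43 = 25
slope * diff = 0.055 * 25 = 1.375
GE = 2.2 + 1.375
GE = 3.575

3.575


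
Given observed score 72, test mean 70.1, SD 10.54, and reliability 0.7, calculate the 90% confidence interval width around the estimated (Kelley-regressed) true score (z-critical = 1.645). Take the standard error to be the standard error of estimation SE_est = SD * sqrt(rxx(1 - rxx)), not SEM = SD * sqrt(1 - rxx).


True score estimate = 0.7*72 + 0.3*70.1 = 71.43
SE_est = SD * sqrt(rxx * (1 - rxx)) = 10.54 * sqrt(0.7 * 0.3) = 10.54 * sqrt(0.21) = 4.830035
CI = T_est +/- z * SE_est, so width = 2 * z * SE_est = 2 * 1.645 * 4.830035
Width = 15.8908

15.8908


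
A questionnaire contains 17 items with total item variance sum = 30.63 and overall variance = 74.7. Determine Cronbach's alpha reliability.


alpha = (k/(k-1)) * (1 - sum(si^2)/s_total^2)
= (17/16) * (1 - 30.63/74.7)
alpha = 0.6268

0.6268


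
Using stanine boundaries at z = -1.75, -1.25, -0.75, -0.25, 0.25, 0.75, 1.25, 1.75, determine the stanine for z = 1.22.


Stanine boundaries: [-1.75, -1.25, -0.75, -0.25, 0.25, 0.75, 1.25, 1.75]
z = 1.22
Check each boundary:
  z >= -1.75 -> could be stanine 2
  z >= -1.25 -> could be stanine 3
  z >= -0.75 -> could be stanine 4
  z >= -0.25 -> could be stanine 5
  z >= 0.25 -> could be stanine 6
  z >= 0.75 -> could be stanine 7
  z < 1.25
  z < 1.75
Highest qualifying boundary gives stanine = 7

7


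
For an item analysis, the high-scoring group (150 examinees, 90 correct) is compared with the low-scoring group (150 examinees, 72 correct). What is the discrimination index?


p_upper = 90/150 = 0.6
p_lower = 72/150 = 0.48
D = 0.6 - 0.48 = 0.12

0.12


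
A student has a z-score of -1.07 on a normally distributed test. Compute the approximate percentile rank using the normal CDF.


CDF(z) = 0.5 * (1 + erf(z/sqrt(2)))
erf(-0.7566) = -0.7154
CDF = 0.1423
Percentile rank = 0.1423 * 100 = 14.23

14.23


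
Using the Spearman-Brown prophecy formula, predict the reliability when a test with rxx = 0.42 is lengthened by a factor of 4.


r_new = (n * rxx) / (1 + (n-1) * rxx)
r_new = (4 * 0.42) / (1 + 3 * 0.42)
r_new = 1.68 / 2.26
r_new = 0.7434

0.7434


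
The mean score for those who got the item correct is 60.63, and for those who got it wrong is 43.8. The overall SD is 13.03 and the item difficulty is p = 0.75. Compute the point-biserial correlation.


q = 1 - p = 0.25
rpb = ((M1 - M0) / SD) * sqrt(p * q)
rpb = ((60.63 - 43.8) / 13.03) * sqrt(0.75 * 0.25)
rpb = 0.5593

0.5593


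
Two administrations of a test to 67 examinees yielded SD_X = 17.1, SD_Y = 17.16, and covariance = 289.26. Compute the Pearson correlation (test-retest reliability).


r = cov(X,Y) / (SD_X * SD_Y)
r = 289.26 / (17.1 * 17.16)
r = 289.26 / 293.436
r = 0.9858

0.9858


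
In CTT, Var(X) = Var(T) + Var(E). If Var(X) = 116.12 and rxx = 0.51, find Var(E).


var_true = rxx * var_obs = 0.51 * 116.12 = 59.2212
var_error = var_obs - var_true
var_error = 116.12 - 59.2212
var_error = 56.8988

56.8988


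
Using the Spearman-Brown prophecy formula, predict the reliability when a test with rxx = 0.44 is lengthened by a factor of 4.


r_new = (n * rxx) / (1 + (n-1) * rxx)
r_new = (4 * 0.44) / (1 + 3 * 0.44)
r_new = 1.76 / 2.32
r_new = 0.7586

0.7586


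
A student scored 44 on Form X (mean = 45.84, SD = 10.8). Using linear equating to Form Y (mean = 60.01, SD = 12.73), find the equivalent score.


slope = SD_Y / SD_X = 12.73 / 10.8 ~ 1.1787
intercept = mean_Y - slope * mean_X = 60.01 - (12.73 / 10.8) * 45.84 ~ 5.9782
Y = slope * X + intercept. To avoid rounding drift from the rounded slope/intercept, evaluate the equivalent form Y = mean_Y + SD_Y * (X - mean_X) / SD_X at full precision:
Y = 60.01 + 12.73 * (44 - 45.84) / 10.8
Y = 60.01 - 12.73 * 1.84 / 10.8
Y = 60.01 - 23.4232 / 10.8
Y = 60.01 - 2.1688
Y = 57.8412

57.8412


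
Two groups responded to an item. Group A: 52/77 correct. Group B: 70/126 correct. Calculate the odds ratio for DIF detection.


Odds_A = 52/25 = 2.08
Odds_B = 70/56 = 1.25
OR = Odds_A / Odds_B = 2.08 / 1.25
Exactly, OR = (52 * 56) / (25 * 70) = 2912 / 1750
OR = 1.664

1.664


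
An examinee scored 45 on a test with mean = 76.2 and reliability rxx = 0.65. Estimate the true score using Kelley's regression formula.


T_est = rxx * X + (1 - rxx) * mean
T_est = 0.65 * 45 + 0.35 * 76.2
T_est = 29.25 + 26.67
T_est = 55.92

55.92


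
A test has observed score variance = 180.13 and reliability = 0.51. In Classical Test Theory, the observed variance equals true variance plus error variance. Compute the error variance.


var_true = rxx * var_obs = 0.51 * 180.13 = 91.8663
var_error = var_obs - var_true
var_error = 180.13 - 91.8663
var_error = 88.2637

88.2637


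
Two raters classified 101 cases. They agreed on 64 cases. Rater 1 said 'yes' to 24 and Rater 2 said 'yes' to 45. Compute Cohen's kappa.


P_o = 64/101 = 0.633663
P_e = (24*45 + 77*56) / 10201 = 0.528576
kappa = (P_o - P_e) / (1 - P_e)
kappa = (0.633663 - 0.528576) / (1 - 0.528576)
kappa = 0.2229

0.2229


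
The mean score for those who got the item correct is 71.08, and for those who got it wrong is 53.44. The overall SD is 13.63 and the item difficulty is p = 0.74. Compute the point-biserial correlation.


q = 1 - p = 0.26
rpb = ((M1 - M0) / SD) * sqrt(p * q)
rpb = ((71.08 - 53.44) / 13.63) * sqrt(0.74 * 0.26)
rpb = 0.5677

0.5677


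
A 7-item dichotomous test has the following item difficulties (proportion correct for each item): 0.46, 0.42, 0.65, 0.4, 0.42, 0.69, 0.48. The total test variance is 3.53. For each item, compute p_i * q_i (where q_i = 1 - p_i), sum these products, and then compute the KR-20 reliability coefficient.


For each item, compute p_i * q_i:
  Item 1: 0.46 * 0.54 = 0.2484
  Item 2: 0.42 * 0.58 = 0.2436
  Item 3: 0.65 * 0.35 = 0.2275
  Item 4: 0.4 * 0.6 = 0.24
  Item 5: 0.42 * 0.58 = 0.2436
  Item 6: 0.69 * 0.31 = 0.2139
  Item 7: 0.48 * 0.52 = 0.2496
Sum(p_i * q_i) = 0.2484 + 0.2436 + 0.2275 + 0.24 + 0.2436 + 0.2139 + 0.2496 = 1.6666
KR-20 = (k/(k-1)) * (1 - Sum(p_i*q_i) / Var_total)
= (7/6) * (1 - 1.6666/3.53)
= 1.1667 * 0.5279
KR-20 = 0.6159

0.6159


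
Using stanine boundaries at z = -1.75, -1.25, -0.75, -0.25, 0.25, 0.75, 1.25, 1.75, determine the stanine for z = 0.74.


Stanine boundaries: [-1.75, -1.25, -0.75, -0.25, 0.25, 0.75, 1.25, 1.75]
z = 0.74
Check each boundary:
  z >= -1.75 -> could be stanine 2
  z >= -1.25 -> could be stanine 3
  z >= -0.75 -> could be stanine 4
  z >= -0.25 -> could be stanine 5
  z >= 0.25 -> could be stanine 6
  z < 0.75
  z < 1.25
  z < 1.75
Highest qualifying boundary gives stanine = 6

6


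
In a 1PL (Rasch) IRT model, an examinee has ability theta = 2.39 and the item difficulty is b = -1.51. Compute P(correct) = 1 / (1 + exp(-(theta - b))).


theta - b = 2.39 - -1.51 = 3.9
exp(-(theta - b)) = exp(-3.9) = 0.0202
P = 1 / (1 + 0.0202)
P = 0.9802

0.9802


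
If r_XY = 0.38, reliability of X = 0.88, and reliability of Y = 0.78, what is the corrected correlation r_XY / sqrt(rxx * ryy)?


r_corrected = rxy / sqrt(rxx * ryy)
= 0.38 / sqrt(0.88 * 0.78)
= 0.38 / sqrt(0.6864)
= 0.38 / 0.828493
r_corrected = 0.4587

0.4587


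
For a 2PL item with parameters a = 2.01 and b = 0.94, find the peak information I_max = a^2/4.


For 2PL, max info at theta = b = 0.94
I_max = a^2 / 4 = 2.01^2 / 4
= 4.0401 / 4
I_max = 1.01

1.01


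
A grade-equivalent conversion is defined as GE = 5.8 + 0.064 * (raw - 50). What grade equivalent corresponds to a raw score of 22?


raw - median = 22 - 50 = -28
slope * diff = 0.064 * -28 = -1.792
GE = 5.8 + -1.792
GE = 4.008

4.008


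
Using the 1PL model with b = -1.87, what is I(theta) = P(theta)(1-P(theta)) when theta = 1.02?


P = 1/(1+exp(-(1.02--1.87))) = 0.9473
I = P*(1-P) = 0.9473 * 0.0527
I = 0.0499

0.0499


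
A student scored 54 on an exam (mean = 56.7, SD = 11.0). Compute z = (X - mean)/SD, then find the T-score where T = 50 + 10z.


z = (X - mean) / SD = (54 - 56.7) / 11.0
z = -2.7 / 11.0
z = -0.2455
T-score = T = 50 + 10z
Carry z at full precision (z = -2.7 / 11.0) into the conversion:
T-score = 50 + 10 * (-2.7 / 11.0) = 50 + -27 / 11.0
T-score = 50 + -2.4545
T-score = 47.5455

47.5455


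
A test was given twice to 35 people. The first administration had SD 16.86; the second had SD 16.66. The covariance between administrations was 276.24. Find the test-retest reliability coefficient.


r = cov(X,Y) / (SD_X * SD_Y)
r = 276.24 / (16.86 * 16.66)
r = 276.24 / 280.8876
r = 0.9835

0.9835


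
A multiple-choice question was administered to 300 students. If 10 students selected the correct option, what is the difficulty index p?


Item difficulty p = number correct / total examinees
p = 10 / 300
p = 0.0333

0.0333


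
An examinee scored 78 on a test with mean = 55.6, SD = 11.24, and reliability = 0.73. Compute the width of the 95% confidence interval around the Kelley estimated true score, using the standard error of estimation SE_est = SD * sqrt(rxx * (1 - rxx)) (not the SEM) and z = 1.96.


True score estimate = 0.73*78 + 0.27*55.6 = 71.952
SE_est = SD * sqrt(rxx * (1 - rxx)) = 11.24 * sqrt(0.73 * 0.27) = 11.24 * sqrt(0.1971) = 4.990104
CI = T_est +/- z * SE_est, so width = 2 * z * SE_est = 2 * 1.96 * 4.990104
Width = 19.5612

19.5612


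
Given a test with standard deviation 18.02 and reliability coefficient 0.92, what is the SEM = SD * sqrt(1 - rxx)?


SEM = SD * sqrt(1 - rxx)
SEM = 18.02 * sqrt(1 - 0.92)
SEM = 18.02 * sqrt(0.08) = 18.02 * 0.282843
SEM = 5.0968

5.0968


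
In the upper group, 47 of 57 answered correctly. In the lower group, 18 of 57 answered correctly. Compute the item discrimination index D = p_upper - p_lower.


p_upper = 47/57 = 0.8246
p_lower = 18/57 = 0.3158
D = 0.8246 - 0.3158 = 0.5088

0.5088


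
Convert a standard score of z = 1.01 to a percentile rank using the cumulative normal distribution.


CDF(z) = 0.5 * (1 + erf(z/sqrt(2)))
erf(0.7142) = 0.6875
CDF = 0.8438
Percentile rank = 0.8438 * 100 = 84.38

84.38


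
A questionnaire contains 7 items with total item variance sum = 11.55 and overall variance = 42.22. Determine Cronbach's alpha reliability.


alpha = (k/(k-1)) * (1 - sum(si^2)/s_total^2)
= (7/6) * (1 - 11.55/42.22)
alpha = 0.8475

0.8475


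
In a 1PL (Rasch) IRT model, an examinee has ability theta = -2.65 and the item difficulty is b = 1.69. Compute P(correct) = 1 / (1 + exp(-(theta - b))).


theta - b = -2.65 - 1.69 = -4.34
exp(-(theta - b)) = exp(4.34) = 76.7075
P = 1 / (1 + 76.7075)
P = 0.0129

0.0129


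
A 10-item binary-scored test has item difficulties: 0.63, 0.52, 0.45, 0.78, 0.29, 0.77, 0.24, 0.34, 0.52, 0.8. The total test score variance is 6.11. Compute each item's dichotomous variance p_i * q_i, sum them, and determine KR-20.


For each item, compute p_i * q_i:
  Item 1: 0.63 * 0.37 = 0.2331
  Item 2: 0.52 * 0.48 = 0.2496
  Item 3: 0.45 * 0.55 = 0.2475
  Item 4: 0.78 * 0.22 = 0.1716
  Item 5: 0.29 * 0.71 = 0.2059
  Item 6: 0.77 * 0.23 = 0.1771
  Item 7: 0.24 * 0.76 = 0.1824
  Item 8: 0.34 * 0.66 = 0.2244
  Item 9: 0.52 * 0.48 = 0.2496
  Item 10: 0.8 * 0.2 = 0.16
Sum(p_i * q_i) = 0.2331 + 0.2496 + 0.2475 + 0.1716 + 0.2059 + 0.1771 + 0.1824 + 0.2244 + 0.2496 + 0.16 = 2.1012
KR-20 = (k/(k-1)) * (1 - Sum(p_i*q_i) / Var_total)
= (10/9) * (1 - 2.1012/6.11)
= 1.1111 * 0.6561
KR-20 = 0.729

0.729


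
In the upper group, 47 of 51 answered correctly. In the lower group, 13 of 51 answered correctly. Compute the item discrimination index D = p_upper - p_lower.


p_upper = 47/51 = 0.9216
p_lower = 13/51 = 0.2549
D = 0.9216 - 0.2549 = 0.6667

0.6667


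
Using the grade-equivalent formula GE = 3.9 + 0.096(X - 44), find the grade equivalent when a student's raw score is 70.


raw - median = 70 - 44 = 26
slope * diff = 0.096 * 26 = 2.496
GE = 3.9 + 2.496
GE = 6.396

6.396


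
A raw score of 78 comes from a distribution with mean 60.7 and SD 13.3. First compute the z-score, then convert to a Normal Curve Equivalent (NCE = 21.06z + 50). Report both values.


z = (X - mean) / SD = (78 - 60.7) / 13.3
z = 17.3 / 13.3
z = 1.3008
NCE = NCE = 21.06z + 50
Carry z at full precision (z = 17.3 / 13.3) into the conversion:
NCE = 21.06 * (17.3 / 13.3) + 50 = 364.338 / 13.3 + 50
NCE = 27.3938 + 50
NCE = 77.3938

77.3938


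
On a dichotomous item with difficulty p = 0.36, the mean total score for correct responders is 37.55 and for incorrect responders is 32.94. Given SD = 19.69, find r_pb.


q = 1 - p = 0.64
rpb = ((M1 - M0) / SD) * sqrt(p * q)
rpb = ((37.55 - 32.94) / 19.69) * sqrt(0.36 * 0.64)
rpb = 0.1124

0.1124


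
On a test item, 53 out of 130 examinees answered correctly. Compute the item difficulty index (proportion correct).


Item difficulty p = number correct / total examinees
p = 53 / 130
p = 0.4077

0.4077


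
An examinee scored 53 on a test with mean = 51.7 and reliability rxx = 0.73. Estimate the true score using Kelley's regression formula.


T_est = rxx * X + (1 - rxx) * mean
T_est = 0.73 * 53 + 0.27 * 51.7
T_est = 38.69 + 13.959
T_est = 52.649

52.649


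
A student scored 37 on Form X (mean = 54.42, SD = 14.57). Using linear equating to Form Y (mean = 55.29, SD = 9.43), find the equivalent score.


slope = SD_Y / SD_X = 9.43 / 14.57 ~ 0.6472
intercept = mean_Y - slope * mean_X = 55.29 - (9.43 / 14.57) * 54.42 ~ 20.0683
Y = slope * X + intercept. To avoid rounding drift from the rounded slope/intercept, evaluate the equivalent form Y = mean_Y + SD_Y * (X - mean_X) / SD_X at full precision:
Y = 55.29 + 9.43 * (37 - 54.42) / 14.57
Y = 55.29 - 9.43 * 17.42 / 14.57
Y = 55.29 - 164.2706 / 14.57
Y = 55.29 - 11.2746
Y = 44.0154

44.0154


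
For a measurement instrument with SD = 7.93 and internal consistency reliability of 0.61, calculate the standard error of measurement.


SEM = SD * sqrt(1 - rxx)
SEM = 7.93 * sqrt(1 - 0.61)
SEM = 7.93 * sqrt(0.39) = 7.93 * 0.6245
SEM = 4.9523

4.9523


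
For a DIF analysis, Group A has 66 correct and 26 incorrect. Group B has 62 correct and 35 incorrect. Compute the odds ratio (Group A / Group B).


Odds_A = 66/26 = 2.5385
Odds_B = 62/35 = 1.7714
OR = Odds_A / Odds_B = 2.5385 / 1.7714
Exactly, OR = (66 * 35) / (26 * 62) = 2310 / 1612
OR = 1.433

1.433


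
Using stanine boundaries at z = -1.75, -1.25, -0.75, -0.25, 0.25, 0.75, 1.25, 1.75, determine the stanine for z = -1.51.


Stanine boundaries: [-1.75, -1.25, -0.75, -0.25, 0.25, 0.75, 1.25, 1.75]
z = -1.51
Check each boundary:
  z >= -1.75 -> could be stanine 2
  z < -1.25
  z < -0.75
  z < -0.25
  z < 0.25
  z < 0.75
  z < 1.25
  z < 1.75
Highest qualifying boundary gives stanine = 2

2


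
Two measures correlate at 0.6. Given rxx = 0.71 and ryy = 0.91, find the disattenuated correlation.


r_corrected = rxy / sqrt(rxx * ryy)
= 0.6 / sqrt(0.71 * 0.91)
= 0.6 / sqrt(0.6461)
= 0.6 / 0.803803
r_corrected = 0.7465

0.7465


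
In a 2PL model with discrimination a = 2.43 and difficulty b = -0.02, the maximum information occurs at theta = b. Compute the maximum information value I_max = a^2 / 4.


For 2PL, max info at theta = b = -0.02
I_max = a^2 / 4 = 2.43^2 / 4
= 5.9049 / 4
I_max = 1.4762

1.4762


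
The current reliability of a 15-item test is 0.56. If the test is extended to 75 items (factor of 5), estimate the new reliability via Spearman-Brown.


r_new = (n * rxx) / (1 + (n-1) * rxx)
r_new = (5 * 0.56) / (1 + 4 * 0.56)
r_new = 2.8 / 3.24
r_new = 0.8642

0.8642


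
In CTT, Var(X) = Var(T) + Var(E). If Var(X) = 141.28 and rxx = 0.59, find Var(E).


var_true = rxx * var_obs = 0.59 * 141.28 = 83.3552
var_error = var_obs - var_true
var_error = 141.28 - 83.3552
var_error = 57.9248

57.9248


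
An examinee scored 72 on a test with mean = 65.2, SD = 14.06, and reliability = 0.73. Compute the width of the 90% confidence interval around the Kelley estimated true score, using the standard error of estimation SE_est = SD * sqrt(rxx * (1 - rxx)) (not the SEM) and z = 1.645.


True score estimate = 0.73*72 + 0.27*65.2 = 70.164
SE_est = SD * sqrt(rxx * (1 - rxx)) = 14.06 * sqrt(0.73 * 0.27) = 14.06 * sqrt(0.1971) = 6.24207
CI = T_est +/- z * SE_est, so width = 2 * z * SE_est = 2 * 1.645 * 6.24207
Width = 20.5364

20.5364


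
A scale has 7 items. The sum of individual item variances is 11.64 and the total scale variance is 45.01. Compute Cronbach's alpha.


alpha = (k/(k-1)) * (1 - sum(si^2)/s_total^2)
= (7/6) * (1 - 11.64/45.01)
alpha = 0.865

0.865


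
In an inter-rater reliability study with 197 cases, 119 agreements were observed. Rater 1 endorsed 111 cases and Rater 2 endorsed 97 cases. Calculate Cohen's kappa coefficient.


P_o = 119/197 = 0.604061
P_e = (111*97 + 86*100) / 38809 = 0.499034
kappa = (P_o - P_e) / (1 - P_e)
kappa = (0.604061 - 0.499034) / (1 - 0.499034)
kappa = 0.2096

0.2096


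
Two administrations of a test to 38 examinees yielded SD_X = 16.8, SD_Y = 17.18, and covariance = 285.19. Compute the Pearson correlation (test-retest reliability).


r = cov(X,Y) / (SD_X * SD_Y)
r = 285.19 / (16.8 * 17.18)
r = 285.19 / 288.624
r = 0.9881

0.9881


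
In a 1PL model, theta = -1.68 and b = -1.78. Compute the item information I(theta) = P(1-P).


P = 1/(1+exp(-(-1.68--1.78))) = 0.525
I = P*(1-P) = 0.525 * 0.475
I = 0.2494

0.2494


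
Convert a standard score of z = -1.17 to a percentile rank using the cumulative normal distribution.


CDF(z) = 0.5 * (1 + erf(z/sqrt(2)))
erf(-0.8273) = -0.758
CDF = 0.121
Percentile rank = 0.121 * 100 = 12.1

12.1


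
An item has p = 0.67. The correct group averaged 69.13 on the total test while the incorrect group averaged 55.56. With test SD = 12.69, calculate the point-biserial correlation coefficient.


q = 1 - p = 0.33
rpb = ((M1 - M0) / SD) * sqrt(p * q)
rpb = ((69.13 - 55.56) / 12.69) * sqrt(0.67 * 0.33)
rpb = 0.5028

0.5028


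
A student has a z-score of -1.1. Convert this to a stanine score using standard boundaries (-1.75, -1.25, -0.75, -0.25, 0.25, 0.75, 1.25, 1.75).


Stanine boundaries: [-1.75, -1.25, -0.75, -0.25, 0.25, 0.75, 1.25, 1.75]
z = -1.1
Check each boundary:
  z >= -1.75 -> could be stanine 2
  z >= -1.25 -> could be stanine 3
  z < -0.75
  z < -0.25
  z < 0.25
  z < 0.75
  z < 1.25
  z < 1.75
Highest qualifying boundary gives stanine = 3

3


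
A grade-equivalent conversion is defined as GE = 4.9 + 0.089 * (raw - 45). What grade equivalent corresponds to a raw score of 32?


raw - median = 32 - 45 = -13
slope * diff = 0.089 * -13 = -1.157
GE = 4.9 + -1.157
GE = 3.743

3.743


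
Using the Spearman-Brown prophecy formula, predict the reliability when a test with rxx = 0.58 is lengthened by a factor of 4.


r_new = (n * rxx) / (1 + (n-1) * rxx)
r_new = (4 * 0.58) / (1 + 3 * 0.58)
r_new = 2.32 / 2.74
r_new = 0.8467

0.8467


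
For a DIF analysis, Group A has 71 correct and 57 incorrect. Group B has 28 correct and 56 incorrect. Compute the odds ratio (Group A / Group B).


Odds_A = 71/57 = 1.2456
Odds_B = 28/56 = 0.5
OR = Odds_A / Odds_B = 1.2456 / 0.5
Exactly, OR = (71 * 56) / (57 * 28) = 3976 / 1596
OR = 2.4912

2.4912


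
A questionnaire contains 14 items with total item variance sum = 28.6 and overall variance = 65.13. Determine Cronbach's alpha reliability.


alpha = (k/(k-1)) * (1 - sum(si^2)/s_total^2)
= (14/13) * (1 - 28.6/65.13)
alpha = 0.604

0.604


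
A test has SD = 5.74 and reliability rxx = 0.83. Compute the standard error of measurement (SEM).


SEM = SD * sqrt(1 - rxx)
SEM = 5.74 * sqrt(1 - 0.83)
SEM = 5.74 * sqrt(0.17) = 5.74 * 0.412311
SEM = 2.3667

2.3667


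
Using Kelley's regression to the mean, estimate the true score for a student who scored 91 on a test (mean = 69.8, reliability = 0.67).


T_est = rxx * X + (1 - rxx) * mean
T_est = 0.67 * 91 + 0.33 * 69.8
T_est = 60.97 + 23.034
T_est = 84.004

84.004


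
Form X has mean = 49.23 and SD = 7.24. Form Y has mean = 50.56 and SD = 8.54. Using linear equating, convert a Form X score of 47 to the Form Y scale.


slope = SD_Y / SD_X = 8.54 / 7.24 ~ 1.1796
intercept = mean_Y - slope * mean_X = 50.56 - (8.54 / 7.24) * 49.23 ~ -7.5096
Y = slope * X + intercept. To avoid rounding drift from the rounded slope/intercept, evaluate the equivalent form Y = mean_Y + SD_Y * (X - mean_X) / SD_X at full precision:
Y = 50.56 + 8.54 * (47 - 49.23) / 7.24
Y = 50.56 - 8.54 * 2.23 / 7.24
Y = 50.56 - 19.0442 / 7.24
Y = 50.56 - 2.6304
Y = 47.9296

47.9296


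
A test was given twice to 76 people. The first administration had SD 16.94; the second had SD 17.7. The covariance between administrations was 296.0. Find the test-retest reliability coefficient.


r = cov(X,Y) / (SD_X * SD_Y)
r = 296.0 / (16.94 * 17.7)
r = 296.0 / 299.838
r = 0.9872

0.9872


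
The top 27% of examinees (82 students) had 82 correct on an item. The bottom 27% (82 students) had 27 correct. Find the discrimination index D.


p_upper = 82/82 = 1.0
p_lower = 27/82 = 0.3293
D = 1.0 - 0.3293 = 0.6707

0.6707


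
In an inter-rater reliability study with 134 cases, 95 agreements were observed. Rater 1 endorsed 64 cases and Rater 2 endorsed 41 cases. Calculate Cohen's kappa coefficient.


P_o = 95/134 = 0.708955
P_e = (64*41 + 70*93) / 17956 = 0.508688
kappa = (P_o - P_e) / (1 - P_e)
kappa = (0.708955 - 0.508688) / (1 - 0.508688)
kappa = 0.4076

0.4076


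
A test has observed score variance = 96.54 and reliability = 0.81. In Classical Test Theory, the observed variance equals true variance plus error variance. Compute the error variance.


var_true = rxx * var_obs = 0.81 * 96.54 = 78.1974
var_error = var_obs - var_true
var_error = 96.54 - 78.1974
var_error = 18.3426

18.3426


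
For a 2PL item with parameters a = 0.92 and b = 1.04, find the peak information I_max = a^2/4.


For 2PL, max info at theta = b = 1.04
I_max = a^2 / 4 = 0.92^2 / 4
= 0.8464 / 4
I_max = 0.2116

0.2116


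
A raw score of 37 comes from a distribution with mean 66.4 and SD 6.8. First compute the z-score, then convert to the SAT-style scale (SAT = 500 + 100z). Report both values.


z = (X - mean) / SD = (37 - 66.4) / 6.8
z = -29.4 / 6.8
z = -4.3235
SAT-scale = SAT = 500 + 100z
Carry z at full precision (z = -29.4 / 6.8) into the conversion:
SAT-scale = 500 + 100 * (-29.4 / 6.8) = 500 + -2940 / 6.8
SAT-scale = 500 + -432.3529
SAT-scale = 67.6471

67.6471


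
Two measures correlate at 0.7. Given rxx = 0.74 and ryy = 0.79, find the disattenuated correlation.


r_corrected = rxy / sqrt(rxx * ryy)
= 0.7 / sqrt(0.74 * 0.79)
= 0.7 / sqrt(0.5846)
= 0.7 / 0.764591
r_corrected = 0.9155

0.9155


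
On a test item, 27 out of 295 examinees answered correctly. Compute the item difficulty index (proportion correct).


Item difficulty p = number correct / total examinees
p = 27 / 295
p = 0.0915

0.0915


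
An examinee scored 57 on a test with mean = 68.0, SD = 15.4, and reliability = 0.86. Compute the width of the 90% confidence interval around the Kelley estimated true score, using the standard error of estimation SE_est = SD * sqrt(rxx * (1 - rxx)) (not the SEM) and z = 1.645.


True score estimate = 0.86*57 + 0.14*68.0 = 58.54
SE_est = SD * sqrt(rxx * (1 - rxx)) = 15.4 * sqrt(0.86 * 0.14) = 15.4 * sqrt(0.1204) = 5.3436
CI = T_est +/- z * SE_est, so width = 2 * z * SE_est = 2 * 1.645 * 5.3436
Width = 17.5804

17.5804


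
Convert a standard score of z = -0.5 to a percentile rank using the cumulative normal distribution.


CDF(z) = 0.5 * (1 + erf(z/sqrt(2)))
erf(-0.3536) = -0.3829
CDF = 0.3085
Percentile rank = 0.3085 * 100 = 30.85

30.85


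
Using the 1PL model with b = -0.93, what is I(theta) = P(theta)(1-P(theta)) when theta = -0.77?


P = 1/(1+exp(-(-0.77--0.93))) = 0.5399
I = P*(1-P) = 0.5399 * 0.4601
I = 0.2484

0.2484


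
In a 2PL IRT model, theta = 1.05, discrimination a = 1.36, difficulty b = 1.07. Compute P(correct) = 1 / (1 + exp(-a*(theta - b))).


a*(theta - b) = 1.36 * (1.05 - 1.07) = -0.0272
exp(--0.0272) = 1.0276
P = 1 / (1 + 1.0276)
P = 0.4932

0.4932


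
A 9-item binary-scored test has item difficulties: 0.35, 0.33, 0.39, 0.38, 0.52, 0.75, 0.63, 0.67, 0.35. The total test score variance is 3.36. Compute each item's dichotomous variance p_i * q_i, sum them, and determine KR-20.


For each item, compute p_i * q_i:
  Item 1: 0.35 * 0.65 = 0.2275
  Item 2: 0.33 * 0.67 = 0.2211
  Item 3: 0.39 * 0.61 = 0.2379
  Item 4: 0.38 * 0.62 = 0.2356
  Item 5: 0.52 * 0.48 = 0.2496
  Item 6: 0.75 * 0.25 = 0.1875
  Item 7: 0.63 * 0.37 = 0.2331
  Item 8: 0.67 * 0.33 = 0.2211
  Item 9: 0.35 * 0.65 = 0.2275
Sum(p_i * q_i) = 0.2275 + 0.2211 + 0.2379 + 0.2356 + 0.2496 + 0.1875 + 0.2331 + 0.2211 + 0.2275 = 2.0409
KR-20 = (k/(k-1)) * (1 - Sum(p_i*q_i) / Var_total)
= (9/8) * (1 - 2.0409/3.36)
= 1.125 * 0.3926
KR-20 = 0.4417

0.4417


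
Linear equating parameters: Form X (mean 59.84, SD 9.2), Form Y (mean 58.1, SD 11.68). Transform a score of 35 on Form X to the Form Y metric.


slope = SD_Y / SD_X = 11.68 / 9.2 ~ 1.2696
intercept = mean_Y - slope * mean_X = 58.1 - (11.68 / 9.2) * 59.84 ~ -17.8708
Y = slope * X + intercept. To avoid rounding drift from the rounded slope/intercept, evaluate the equivalent form Y = mean_Y + SD_Y * (X - mean_X) / SD_X at full precision:
Y = 58.1 + 11.68 * (35 - 59.84) / 9.2
Y = 58.1 - 11.68 * 24.84 / 9.2
Y = 58.1 - 290.1312 / 9.2
Y = 58.1 - 31.536
Y = 26.564

26.564


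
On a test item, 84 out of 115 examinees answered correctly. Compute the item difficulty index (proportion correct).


Item difficulty p = number correct / total examinees
p = 84 / 115
p = 0.7304

0.7304


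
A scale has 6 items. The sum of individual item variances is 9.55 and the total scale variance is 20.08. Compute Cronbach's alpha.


alpha = (k/(k-1)) * (1 - sum(si^2)/s_total^2)
= (6/5) * (1 - 9.55/20.08)
alpha = 0.6293

0.6293


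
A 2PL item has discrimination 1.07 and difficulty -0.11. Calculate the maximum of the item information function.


For 2PL, max info at theta = b = -0.11
I_max = a^2 / 4 = 1.07^2 / 4
= 1.1449 / 4
I_max = 0.2862

0.2862


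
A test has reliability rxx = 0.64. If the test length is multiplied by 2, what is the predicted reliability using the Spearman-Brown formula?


r_new = (n * rxx) / (1 + (n-1) * rxx)
r_new = (2 * 0.64) / (1 + 1 * 0.64)
r_new = 1.28 / 1.64
r_new = 0.7805

0.7805


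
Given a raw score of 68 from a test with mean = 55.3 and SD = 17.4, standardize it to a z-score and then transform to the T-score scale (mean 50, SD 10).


z = (X - mean) / SD = (68 - 55.3) / 17.4
z = 12.7 / 17.4
z = 0.7299
T-score = T = 50 + 10z
Carry z at full precision (z = 12.7 / 17.4) into the conversion:
T-score = 50 + 10 * (12.7 / 17.4) = 50 + 127 / 17.4
T-score = 50 + 7.2989
T-score = 57.2989

57.2989


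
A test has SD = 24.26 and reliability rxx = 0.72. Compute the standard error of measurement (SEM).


SEM = SD * sqrt(1 - rxx)
SEM = 24.26 * sqrt(1 - 0.72)
SEM = 24.26 * sqrt(0.28) = 24.26 * 0.52915
SEM = 12.8372

12.8372


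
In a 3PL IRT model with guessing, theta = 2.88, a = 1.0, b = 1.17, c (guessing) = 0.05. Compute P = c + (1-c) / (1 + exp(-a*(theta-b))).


logit = 1.0*(2.88 - 1.17) = 1.71
P* = 1/(1 + exp(-1.71)) = 0.8468
P = 0.05 + (1 - 0.05) * 0.8468
P = 0.8545

0.8545


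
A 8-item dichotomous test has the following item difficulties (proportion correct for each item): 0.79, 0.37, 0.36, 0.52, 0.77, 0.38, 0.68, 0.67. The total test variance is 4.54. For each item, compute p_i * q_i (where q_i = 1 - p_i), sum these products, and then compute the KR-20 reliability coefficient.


For each item, compute p_i * q_i:
  Item 1: 0.79 * 0.21 = 0.1659
  Item 2: 0.37 * 0.63 = 0.2331
  Item 3: 0.36 * 0.64 = 0.2304
  Item 4: 0.52 * 0.48 = 0.2496
  Item 5: 0.77 * 0.23 = 0.1771
  Item 6: 0.38 * 0.62 = 0.2356
  Item 7: 0.68 * 0.32 = 0.2176
  Item 8: 0.67 * 0.33 = 0.2211
Sum(p_i * q_i) = 0.1659 + 0.2331 + 0.2304 + 0.2496 + 0.1771 + 0.2356 + 0.2176 + 0.2211 = 1.7304
KR-20 = (k/(k-1)) * (1 - Sum(p_i*q_i) / Var_total)
= (8/7) * (1 - 1.7304/4.54)
= 1.1429 * 0.6189
KR-20 = 0.7073

0.7073


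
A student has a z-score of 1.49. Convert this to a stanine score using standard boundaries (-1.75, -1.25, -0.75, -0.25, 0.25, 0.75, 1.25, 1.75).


Stanine boundaries: [-1.75, -1.25, -0.75, -0.25, 0.25, 0.75, 1.25, 1.75]
z = 1.49
Check each boundary:
  z >= -1.75 -> could be stanine 2
  z >= -1.25 -> could be stanine 3
  z >= -0.75 -> could be stanine 4
  z >= -0.25 -> could be stanine 5
  z >= 0.25 -> could be stanine 6
  z >= 0.75 -> could be stanine 7
  z >= 1.25 -> could be stanine 8
  z < 1.75
Highest qualifying boundary gives stanine = 8

8
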